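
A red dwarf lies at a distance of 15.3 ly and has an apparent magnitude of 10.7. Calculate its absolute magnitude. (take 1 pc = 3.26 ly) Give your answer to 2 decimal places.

M ≈ 12.34

d = 15.3 ly / 3.26 = 4.693 pc
5 log₁₀(d/10 pc) = 5 log₁₀(4.693) − 5 = -1.643
M = m − 5 log₁₀(d/10) = 10.7 + 1.643 = 12.343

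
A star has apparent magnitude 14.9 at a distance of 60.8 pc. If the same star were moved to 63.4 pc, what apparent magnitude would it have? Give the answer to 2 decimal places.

Flux ∝ 1/d², so Δm = 5 log₁₀(d₂/d₁) = 5 log₁₀(63.4/60.8) = 0.091
m₂ = m₁ + Δm = 14.9 + (0.091) = 14.991

m ≈ 14.99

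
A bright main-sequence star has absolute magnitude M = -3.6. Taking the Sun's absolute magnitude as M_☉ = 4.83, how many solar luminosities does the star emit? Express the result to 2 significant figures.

L/L_☉ ≈ 2400

M − M_☉ = -3.6 − 4.83 = -8.430
L/L_☉ = 10^(−0.4 (M − M_☉)) = 10^3.372 = 2355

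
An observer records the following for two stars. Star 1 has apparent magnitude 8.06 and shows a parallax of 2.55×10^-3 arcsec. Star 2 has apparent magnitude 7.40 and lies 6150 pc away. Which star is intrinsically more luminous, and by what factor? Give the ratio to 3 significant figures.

Star 1: d = 1/p = 1/2.55×10^-3″ = 392.2 pc
Star 1: M = m − 5 log₁₀ d + 5 = 8.06 − 5·2.5935 + 5 = 0.093
Star 2: M = m − 5 log₁₀ d + 5 = 7.40 − 5·3.7889 + 5 = -6.544
ΔM = M_1 − M_2 = 0.093 − (-6.544) = 6.637; smaller M is more luminous → Star 2.
L ratio = 10^(0.4 |ΔM|) = 10^2.655 = 451.7

Star 2 is more luminous, by a factor of 452.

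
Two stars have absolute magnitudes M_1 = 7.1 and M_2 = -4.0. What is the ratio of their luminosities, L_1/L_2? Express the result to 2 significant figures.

ΔM = M_1 − M_2 = 11.1
L_1/L_2 = 10^(−0.4 ΔM) = 10^-4.440 = 3.631×10^-5

L_1/L_2 ≈ 3.6×10^-5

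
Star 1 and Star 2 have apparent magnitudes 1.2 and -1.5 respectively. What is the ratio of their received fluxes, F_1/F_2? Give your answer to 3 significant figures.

Δm = 1.2 − (-1.5) = 2.7
Flux ratio = 10^(−0.4 Δm) = 10^(−0.4 × 2.7) = 10^-1.080 = 0.08318

F_1/F_2 ≈ 0.0832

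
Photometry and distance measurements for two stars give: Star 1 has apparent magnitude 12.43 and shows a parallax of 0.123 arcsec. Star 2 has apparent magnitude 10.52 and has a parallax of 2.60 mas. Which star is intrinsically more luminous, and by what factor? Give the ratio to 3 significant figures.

Star 2 is more luminous, by a factor of 13000.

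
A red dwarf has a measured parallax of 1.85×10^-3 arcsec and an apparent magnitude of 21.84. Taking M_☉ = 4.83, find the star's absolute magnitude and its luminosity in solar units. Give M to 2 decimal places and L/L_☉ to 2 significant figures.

d = 1/p = 1/1.85×10^-3″ = 540.5 pc
M = m − 5 log₁₀ d + 5 = 21.84 − 5·2.7328 + 5 = 13.176
M − M_☉ = 13.176 − 4.83 = 8.346
L/L_☉ = 10^(−0.4 × 8.346) = 4.588×10^-4

M ≈ 13.18; L/L_☉ ≈ 4.6×10^-4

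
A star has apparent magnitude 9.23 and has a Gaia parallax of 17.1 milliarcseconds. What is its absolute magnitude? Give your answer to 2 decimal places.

p = 17.1 mas = 0.0171″ → d = 1/p = 58.48 pc
5 log₁₀(d/10 pc) = 5 log₁₀(58.48) − 5 = 3.835
M = m − 5 log₁₀(d/10) = 9.23 − 3.835 = 5.395

M ≈ 5.39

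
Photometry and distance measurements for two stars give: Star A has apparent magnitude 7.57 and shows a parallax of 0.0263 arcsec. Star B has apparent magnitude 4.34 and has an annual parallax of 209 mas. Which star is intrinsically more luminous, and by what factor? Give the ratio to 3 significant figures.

Star A: d = 1/p = 1/0.0263″ = 38.02 pc
Star A: M = m − 5 log₁₀ d + 5 = 7.57 − 5·1.5800 + 5 = 4.670
Star B: p = 209 mas = 0.209″ → d = 1/p = 4.785 pc
Star B: M = m − 5 log₁₀ d + 5 = 4.34 − 5·0.6799 + 5 = 5.941
ΔM = M_A − M_B = 4.670 − (5.941) = -1.271; smaller M is more luminous → Star A.
L ratio = 10^(0.4 |ΔM|) = 10^0.508 = 3.224

Star A is more luminous, by a factor of 3.22.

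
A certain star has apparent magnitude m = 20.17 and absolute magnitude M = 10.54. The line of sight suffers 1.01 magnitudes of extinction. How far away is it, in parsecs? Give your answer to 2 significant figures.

d ≈ 530 pc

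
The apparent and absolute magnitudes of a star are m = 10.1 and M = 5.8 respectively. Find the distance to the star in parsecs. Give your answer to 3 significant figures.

d ≈ 72.4 pc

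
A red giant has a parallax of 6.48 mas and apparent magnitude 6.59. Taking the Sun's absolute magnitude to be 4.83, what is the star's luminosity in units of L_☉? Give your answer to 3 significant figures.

d = 1/p = 1000/6.48 mas = 154.3 pc
M = m − 5 log₁₀ d + 5 = 6.59 − 5·2.1884 + 5 = 0.648
M − M_☉ = 0.648 − 4.83 = -4.182
L/L_☉ = 10^(−0.4 × -4.182) = 47.08

L/L_☉ ≈ 47.1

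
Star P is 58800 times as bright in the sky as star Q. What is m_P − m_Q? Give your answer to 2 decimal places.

m_P − m_Q ≈ -11.92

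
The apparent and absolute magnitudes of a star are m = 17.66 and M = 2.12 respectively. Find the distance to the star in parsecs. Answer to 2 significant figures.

d ≈ 13000 pc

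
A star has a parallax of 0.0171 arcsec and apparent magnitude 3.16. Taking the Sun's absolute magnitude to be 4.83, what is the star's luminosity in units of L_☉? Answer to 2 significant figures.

L/L_☉ ≈ 160

d = 1/p = 1/0.0171″ = 58.48 pc
M = m − 5 log₁₀ d + 5 = 3.16 − 5·1.7670 + 5 = -0.675
M − M_☉ = -0.675 − 4.83 = -5.505
L/L_☉ = 10^(−0.4 × -5.505) = 159.2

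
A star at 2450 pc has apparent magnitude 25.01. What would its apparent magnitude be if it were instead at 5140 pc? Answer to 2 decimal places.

m ≈ 26.62

Flux ∝ 1/d², so Δm = 5 log₁₀(d₂/d₁) = 5 log₁₀(5140/2450) = 1.609
m₂ = m₁ + Δm = 25.01 + (1.609) = 26.619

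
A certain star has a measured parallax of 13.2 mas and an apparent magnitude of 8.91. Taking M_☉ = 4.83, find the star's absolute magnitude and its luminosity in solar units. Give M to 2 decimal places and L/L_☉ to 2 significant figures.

d = 1/p = 1000/13.2 mas = 75.76 pc
M = m − 5 log₁₀ d + 5 = 8.91 − 5·1.8794 + 5 = 4.513
M − M_☉ = 4.513 − 4.83 = -0.317
L/L_☉ = 10^(−0.4 × -0.317) = 1.339

M ≈ 4.51; L/L_☉ ≈ 1.3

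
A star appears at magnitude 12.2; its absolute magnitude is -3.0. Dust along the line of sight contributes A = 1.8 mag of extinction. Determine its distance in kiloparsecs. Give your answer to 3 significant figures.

m − M = 5 log₁₀(d/10 pc) + A  ⇒  12.2 − (-3.0) − 1.8 = 5 log₁₀(d/10)
13.400 = 5 log₁₀(d/10)
log₁₀ d = (m − M − A)/5 + 1 = 3.6800
d = 10^3.6800 = 4786 pc
= 4.786 kpc

d ≈ 4.79 kpc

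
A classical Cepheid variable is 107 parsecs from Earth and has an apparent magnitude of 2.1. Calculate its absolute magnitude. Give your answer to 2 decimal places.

5 log₁₀(d/10 pc) = 5 log₁₀(107.0) − 5 = 5.147
M = m − 5 log₁₀(d/10) = 2.1 − 5.147 = -3.047

M ≈ -3.05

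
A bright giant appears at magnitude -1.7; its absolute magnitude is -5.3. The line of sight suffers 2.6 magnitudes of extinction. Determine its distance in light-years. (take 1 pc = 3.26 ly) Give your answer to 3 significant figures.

m − M = 5 log₁₀(d/10 pc) + A  ⇒  -1.7 − (-5.3) − 2.6 = 5 log₁₀(d/10)
1.000 = 5 log₁₀(d/10)
log₁₀ d = (m − M − A)/5 + 1 = 1.2000
d = 10^1.2000 = 15.85 pc
= 51.67 ly

d ≈ 51.7 ly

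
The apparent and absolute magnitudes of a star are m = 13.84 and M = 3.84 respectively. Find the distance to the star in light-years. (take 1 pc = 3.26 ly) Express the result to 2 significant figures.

μ = m − M = 10.000
m − M = 5 log₁₀ d − 5
log₁₀ d = (m − M)/5 + 1 = 3.0000
d = 10^3.0000 = 1000 pc
= 3260 ly

d ≈ 3300 ly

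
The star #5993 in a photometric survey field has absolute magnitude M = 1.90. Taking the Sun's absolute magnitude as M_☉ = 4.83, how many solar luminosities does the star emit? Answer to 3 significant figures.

M − M_☉ = 1.90 − 4.83 = -2.930
L/L_☉ = 10^(−0.4 (M − M_☉)) = 10^1.172 = 14.86

L/L_☉ ≈ 14.9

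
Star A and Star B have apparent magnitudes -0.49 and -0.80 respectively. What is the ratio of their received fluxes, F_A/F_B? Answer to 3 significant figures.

F_A/F_B ≈ 0.752

Magnitude difference = 0.31
Flux ratio = 10^(−0.4 Δm) = 10^(−0.4 × 0.31) = 10^-0.124 = 0.7516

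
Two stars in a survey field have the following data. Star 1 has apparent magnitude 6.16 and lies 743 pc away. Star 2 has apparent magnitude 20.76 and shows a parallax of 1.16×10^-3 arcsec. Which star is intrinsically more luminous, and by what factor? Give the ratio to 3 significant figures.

Star 1 is more luminous, by a factor of 514000.

Star 1: M = m − 5 log₁₀ d + 5 = 6.16 − 5·2.8710 + 5 = -3.195
Star 2: d = 1/p = 1/1.16×10^-3″ = 862.1 pc
Star 2: M = m − 5 log₁₀ d + 5 = 20.76 − 5·2.9355 + 5 = 11.082
ΔM = M_1 − M_2 = -3.195 − (11.082) = -14.277; smaller M is more luminous → Star 1.
L ratio = 10^(0.4 |ΔM|) = 10^5.711 = 513900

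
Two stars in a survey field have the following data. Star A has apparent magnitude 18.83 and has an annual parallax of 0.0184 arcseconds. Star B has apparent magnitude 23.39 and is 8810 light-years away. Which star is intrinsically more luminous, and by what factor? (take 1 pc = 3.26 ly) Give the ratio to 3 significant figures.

Star B is more luminous, by a factor of 37.1.

Star A: d = 1/p = 1/0.0184″ = 54.35 pc
Star A: M = m − 5 log₁₀ d + 5 = 18.83 − 5·1.7352 + 5 = 15.154
Star B: d = 8810 ly / 3.26 = 2702 pc
Star B: M = m − 5 log₁₀ d + 5 = 23.39 − 5·3.4318 + 5 = 11.231
ΔM = M_A − M_B = 15.154 − (11.231) = 3.923; smaller M is more luminous → Star B.
L ratio = 10^(0.4 |ΔM|) = 10^1.569 = 37.08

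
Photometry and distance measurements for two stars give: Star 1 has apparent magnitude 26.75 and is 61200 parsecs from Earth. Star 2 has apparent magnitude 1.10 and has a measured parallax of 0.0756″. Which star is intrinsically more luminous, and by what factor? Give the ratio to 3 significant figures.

Star 1: M = m − 5 log₁₀ d + 5 = 26.75 − 5·4.7868 + 5 = 7.816
Star 2: d = 1/p = 1/0.0756″ = 13.23 pc
Star 2: M = m − 5 log₁₀ d + 5 = 1.10 − 5·1.1215 + 5 = 0.493
ΔM = M_1 − M_2 = 7.816 − (0.493) = 7.324; smaller M is more luminous → Star 2.
L ratio = 10^(0.4 |ΔM|) = 10^2.929 = 850.1

Star 2 is more luminous, by a factor of 850.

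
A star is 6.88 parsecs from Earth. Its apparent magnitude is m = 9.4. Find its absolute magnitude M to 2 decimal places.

M ≈ 10.21

5 log₁₀(d/10 pc) = 5 log₁₀(6.880) − 5 = -0.812
M = m − 5 log₁₀(d/10) = 9.4 + 0.812 = 10.212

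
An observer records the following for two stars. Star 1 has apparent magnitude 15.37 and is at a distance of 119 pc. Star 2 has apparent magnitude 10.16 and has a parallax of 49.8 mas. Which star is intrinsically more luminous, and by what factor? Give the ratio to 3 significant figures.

Star 2 is more luminous, by a factor of 3.45.

Star 1: M = m − 5 log₁₀ d + 5 = 15.37 − 5·2.0755 + 5 = 9.992
Star 2: p = 49.8 mas = 0.0498″ → d = 1/p = 20.08 pc
Star 2: M = m − 5 log₁₀ d + 5 = 10.16 − 5·1.3028 + 5 = 8.646
ΔM = M_1 − M_2 = 9.992 − (8.646) = 1.346; smaller M is more luminous → Star 2.
L ratio = 10^(0.4 |ΔM|) = 10^0.538 = 3.455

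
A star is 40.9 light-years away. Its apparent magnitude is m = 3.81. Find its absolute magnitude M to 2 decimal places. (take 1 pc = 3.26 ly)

M ≈ 3.32

d = 40.9 ly / 3.26 = 12.55 pc
5 log₁₀(d/10 pc) = 5 log₁₀(12.55) − 5 = 0.493
M = m − 5 log₁₀(d/10) = 3.81 − 0.493 = 3.317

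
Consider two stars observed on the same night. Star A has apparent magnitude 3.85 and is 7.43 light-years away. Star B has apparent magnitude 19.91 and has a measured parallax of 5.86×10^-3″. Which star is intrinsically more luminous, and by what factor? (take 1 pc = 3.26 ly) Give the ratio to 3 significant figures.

Star A: d = 7.43 ly / 3.26 = 2.279 pc
Star A: M = m − 5 log₁₀ d + 5 = 3.85 − 5·0.3578 + 5 = 7.061
Star B: d = 1/p = 1/5.86×10^-3″ = 170.6 pc
Star B: M = m − 5 log₁₀ d + 5 = 19.91 − 5·2.2321 + 5 = 13.749
ΔM = M_A − M_B = 7.061 − (13.749) = -6.688; smaller M is more luminous → Star A.
L ratio = 10^(0.4 |ΔM|) = 10^2.675 = 473.5

Star A is more luminous, by a factor of 474.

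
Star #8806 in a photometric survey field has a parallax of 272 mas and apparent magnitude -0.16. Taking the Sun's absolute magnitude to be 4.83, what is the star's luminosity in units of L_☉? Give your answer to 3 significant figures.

d = 1/p = 1000/272 mas = 3.676 pc
M = m − 5 log₁₀ d + 5 = -0.16 − 5·0.5654 + 5 = 2.013
M − M_☉ = 2.013 − 4.83 = -2.817
L/L_☉ = 10^(−0.4 × -2.817) = 13.39

L/L_☉ ≈ 13.4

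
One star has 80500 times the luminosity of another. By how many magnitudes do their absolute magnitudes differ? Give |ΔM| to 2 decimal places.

Pogson: ΔM = −2.5 log₁₀(ratio) = −2.5 log₁₀(80500) = −2.5 × 4.9058 = -12.264

|ΔM| ≈ 12.26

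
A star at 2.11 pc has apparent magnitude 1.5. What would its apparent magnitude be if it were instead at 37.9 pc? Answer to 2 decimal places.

m ≈ 7.77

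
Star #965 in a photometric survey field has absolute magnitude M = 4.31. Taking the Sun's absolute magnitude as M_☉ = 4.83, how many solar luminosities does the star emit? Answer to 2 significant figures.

M − M_☉ = 4.31 − 4.83 = -0.520
L/L_☉ = 10^(−0.4 (M − M_☉)) = 10^0.208 = 1.614

L/L_☉ ≈ 1.6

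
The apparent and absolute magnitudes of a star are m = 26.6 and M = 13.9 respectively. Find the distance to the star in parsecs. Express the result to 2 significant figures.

Distance modulus: m − M = 26.6 − (13.9) = 12.700
m − M = 5 log₁₀ d − 5
log₁₀ d = (m − M)/5 + 1 = 3.5400
d = 10^3.5400 = 3467 pc

d ≈ 3500 pc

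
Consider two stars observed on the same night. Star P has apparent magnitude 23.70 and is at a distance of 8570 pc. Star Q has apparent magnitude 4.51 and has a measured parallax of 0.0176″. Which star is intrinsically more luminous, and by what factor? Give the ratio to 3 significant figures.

Star P: M = m − 5 log₁₀ d + 5 = 23.70 − 5·3.9330 + 5 = 9.035
Star Q: d = 1/p = 1/0.0176″ = 56.82 pc
Star Q: M = m − 5 log₁₀ d + 5 = 4.51 − 5·1.7545 + 5 = 0.738
ΔM = M_P − M_Q = 9.035 − (0.738) = 8.298; smaller M is more luminous → Star Q.
L ratio = 10^(0.4 |ΔM|) = 10^3.319 = 2085

Star Q is more luminous, by a factor of 2080.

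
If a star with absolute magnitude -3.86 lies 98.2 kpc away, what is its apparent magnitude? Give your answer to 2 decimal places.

d = 98.2 kpc = 98200 pc
m = M + 5 log₁₀ d − 5 = -3.86 + 5·4.9921 − 5 = 16.101

m ≈ 16.10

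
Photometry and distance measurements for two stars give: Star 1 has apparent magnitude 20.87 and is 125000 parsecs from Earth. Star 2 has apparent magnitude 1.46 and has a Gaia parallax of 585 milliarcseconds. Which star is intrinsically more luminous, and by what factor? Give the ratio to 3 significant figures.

Star 1 is more luminous, by a factor of 92.1.

Star 1: M = m − 5 log₁₀ d + 5 = 20.87 − 5·5.0969 + 5 = 0.385
Star 2: p = 585 mas = 0.585″ → d = 1/p = 1.709 pc
Star 2: M = m − 5 log₁₀ d + 5 = 1.46 − 5·0.2328 + 5 = 5.296
ΔM = M_1 − M_2 = 0.385 − (5.296) = -4.910; smaller M is more luminous → Star 1.
L ratio = 10^(0.4 |ΔM|) = 10^1.964 = 92.07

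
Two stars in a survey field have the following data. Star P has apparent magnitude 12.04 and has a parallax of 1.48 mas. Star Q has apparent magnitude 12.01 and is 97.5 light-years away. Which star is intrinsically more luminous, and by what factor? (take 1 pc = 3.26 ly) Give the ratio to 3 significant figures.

Star P: p = 1.48 mas = 1.48×10^-3″ → d = 1/p = 675.7 pc
Star P: M = m − 5 log₁₀ d + 5 = 12.04 − 5·2.8297 + 5 = 2.891
Star Q: d = 97.5 ly / 3.26 = 29.91 pc
Star Q: M = m − 5 log₁₀ d + 5 = 12.01 − 5·1.4758 + 5 = 9.631
ΔM = M_P − M_Q = 2.891 − (9.631) = -6.740; smaller M is more luminous → Star P.
L ratio = 10^(0.4 |ΔM|) = 10^2.696 = 496.5

Star P is more luminous, by a factor of 496.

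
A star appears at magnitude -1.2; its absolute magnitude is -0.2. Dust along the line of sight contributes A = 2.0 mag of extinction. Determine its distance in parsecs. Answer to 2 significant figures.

d ≈ 2.5 pc

m − M = 5 log₁₀(d/10 pc) + A  ⇒  -1.2 − (-0.2) − 2.0 = 5 log₁₀(d/10)
-3.000 = 5 log₁₀(d/10)
log₁₀ d = (m − M − A)/5 + 1 = 0.4000
d = 10^0.4000 = 2.512 pc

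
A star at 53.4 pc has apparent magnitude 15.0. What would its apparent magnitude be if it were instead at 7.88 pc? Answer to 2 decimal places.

m ≈ 10.84

Flux ∝ 1/d², so Δm = 5 log₁₀(d₂/d₁) = 5 log₁₀(7.88/53.4) = -4.155
m₂ = m₁ + Δm = 15.0 + (-4.155) = 10.845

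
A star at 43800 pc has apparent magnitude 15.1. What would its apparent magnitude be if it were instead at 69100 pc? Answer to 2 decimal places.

m ≈ 16.09

Flux ∝ 1/d², so Δm = 5 log₁₀(d₂/d₁) = 5 log₁₀(69100/43800) = 0.990
m₂ = m₁ + Δm = 15.1 + (0.990) = 16.090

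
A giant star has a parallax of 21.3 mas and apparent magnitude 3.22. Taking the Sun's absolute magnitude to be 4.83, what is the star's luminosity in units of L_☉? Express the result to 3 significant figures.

d = 1/p = 1000/21.3 mas = 46.95 pc
M = m − 5 log₁₀ d + 5 = 3.22 − 5·1.6716 + 5 = -0.138
M − M_☉ = -0.138 − 4.83 = -4.968
L/L_☉ = 10^(−0.4 × -4.968) = 97.10

L/L_☉ ≈ 97.1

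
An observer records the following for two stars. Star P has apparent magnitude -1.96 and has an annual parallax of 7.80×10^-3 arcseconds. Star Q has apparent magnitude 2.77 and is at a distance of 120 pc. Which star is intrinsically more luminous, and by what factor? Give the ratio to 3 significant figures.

Star P: d = 1/p = 1/7.80×10^-3″ = 128.2 pc
Star P: M = m − 5 log₁₀ d + 5 = -1.96 − 5·2.1079 + 5 = -7.500
Star Q: M = m − 5 log₁₀ d + 5 = 2.77 − 5·2.0792 + 5 = -2.626
ΔM = M_P − M_Q = -7.500 − (-2.626) = -4.874; smaller M is more luminous → Star P.
L ratio = 10^(0.4 |ΔM|) = 10^1.949 = 89.01

Star P is more luminous, by a factor of 89.0.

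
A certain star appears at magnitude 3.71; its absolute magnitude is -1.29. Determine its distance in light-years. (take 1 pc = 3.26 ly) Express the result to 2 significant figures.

Distance modulus: m − M = 3.71 − (-1.29) = 5.000
m − M = 5 log₁₀ d − 5
log₁₀ d = (m − M)/5 + 1 = 2.0000
d = 10^2.0000 = 100.0 pc
= 326.0 ly

d ≈ 330 ly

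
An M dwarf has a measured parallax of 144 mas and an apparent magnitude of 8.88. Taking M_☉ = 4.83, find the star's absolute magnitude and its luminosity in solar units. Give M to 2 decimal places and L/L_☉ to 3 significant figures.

d = 1/p = 1000/144 mas = 6.944 pc
M = m − 5 log₁₀ d + 5 = 8.88 − 5·0.8416 + 5 = 9.672
M − M_☉ = 9.672 − 4.83 = 4.842
L/L_☉ = 10^(−0.4 × 4.842) = 0.01157

M ≈ 9.67; L/L_☉ ≈ 0.0116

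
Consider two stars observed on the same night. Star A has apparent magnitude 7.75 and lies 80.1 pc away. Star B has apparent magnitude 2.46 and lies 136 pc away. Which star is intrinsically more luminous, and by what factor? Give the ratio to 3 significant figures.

Star B is more luminous, by a factor of 377.

Star A: M = m − 5 log₁₀ d + 5 = 7.75 − 5·1.9036 + 5 = 3.232
Star B: M = m − 5 log₁₀ d + 5 = 2.46 − 5·2.1335 + 5 = -3.208
ΔM = M_A − M_B = 3.232 − (-3.208) = 6.440; smaller M is more luminous → Star B.
L ratio = 10^(0.4 |ΔM|) = 10^2.576 = 376.5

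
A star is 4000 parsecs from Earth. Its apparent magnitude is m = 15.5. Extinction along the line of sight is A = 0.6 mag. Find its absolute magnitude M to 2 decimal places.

M ≈ 1.89

5 log₁₀(d/10 pc) = 5 log₁₀(4000) − 5 = 13.010
M = m − 5 log₁₀(d/10) − A = 15.5 − 13.010 − 0.6 = 1.890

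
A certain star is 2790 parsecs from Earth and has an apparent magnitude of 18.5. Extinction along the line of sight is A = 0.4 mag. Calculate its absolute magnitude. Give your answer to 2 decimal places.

5 log₁₀(d/10 pc) = 5 log₁₀(2790) − 5 = 12.228
M = m − 5 log₁₀(d/10) − A = 18.5 − 12.228 − 0.4 = 5.872

M ≈ 5.87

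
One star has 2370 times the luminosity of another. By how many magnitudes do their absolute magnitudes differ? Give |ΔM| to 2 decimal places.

|ΔM| ≈ 8.44

Pogson: ΔM = −2.5 log₁₀(ratio) = −2.5 log₁₀(2370) = −2.5 × 3.3747 = -8.437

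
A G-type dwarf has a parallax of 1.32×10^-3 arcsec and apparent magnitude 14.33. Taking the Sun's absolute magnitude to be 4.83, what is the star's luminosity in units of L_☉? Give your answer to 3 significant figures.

L/L_☉ ≈ 0.910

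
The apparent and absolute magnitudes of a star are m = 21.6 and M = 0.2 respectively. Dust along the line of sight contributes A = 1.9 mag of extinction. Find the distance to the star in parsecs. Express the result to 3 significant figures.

m − M = 5 log₁₀(d/10 pc) + A  ⇒  21.6 − (0.2) − 1.9 = 5 log₁₀(d/10)
19.500 = 5 log₁₀(d/10)
log₁₀ d = (m − M − A)/5 + 1 = 4.9000
d = 10^4.9000 = 79430 pc

d ≈ 79400 pc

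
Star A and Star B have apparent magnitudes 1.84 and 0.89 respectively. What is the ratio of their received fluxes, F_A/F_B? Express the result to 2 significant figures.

F_A/F_B ≈ 0.42

Δm = 1.84 − (0.89) = 0.95
Flux ratio = 10^(−0.4 Δm) = 10^(−0.4 × 0.95) = 10^-0.380 = 0.4169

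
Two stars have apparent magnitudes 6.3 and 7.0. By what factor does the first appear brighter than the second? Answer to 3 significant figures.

1.91

Δm = 6.3 − (7.0) = -0.7
Flux ratio = 10^(−0.4 Δm) = 10^(−0.4 × -0.7) = 10^0.280 = 1.905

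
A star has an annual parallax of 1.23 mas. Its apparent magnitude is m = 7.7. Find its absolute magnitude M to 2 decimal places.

p = 1.23 mas = 1.23×10^-3″ → d = 1/p = 813.0 pc
5 log₁₀(d/10 pc) = 5 log₁₀(813.0) − 5 = 9.550
M = m − 5 log₁₀(d/10) = 7.7 − 9.550 = -1.850

M ≈ -1.85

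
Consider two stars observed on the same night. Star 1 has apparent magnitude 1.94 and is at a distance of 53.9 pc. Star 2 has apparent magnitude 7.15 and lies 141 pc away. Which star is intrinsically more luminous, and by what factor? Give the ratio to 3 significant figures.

Star 1 is more luminous, by a factor of 17.7.

Star 1: M = m − 5 log₁₀ d + 5 = 1.94 − 5·1.7316 + 5 = -1.718
Star 2: M = m − 5 log₁₀ d + 5 = 7.15 − 5·2.1492 + 5 = 1.404
ΔM = M_1 − M_2 = -1.718 − (1.404) = -3.122; smaller M is more luminous → Star 1.
L ratio = 10^(0.4 |ΔM|) = 10^1.249 = 17.73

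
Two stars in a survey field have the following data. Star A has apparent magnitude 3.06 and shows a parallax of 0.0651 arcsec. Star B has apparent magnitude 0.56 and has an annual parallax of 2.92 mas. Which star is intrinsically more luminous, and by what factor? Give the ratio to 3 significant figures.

Star B is more luminous, by a factor of 4970.

Star A: d = 1/p = 1/0.0651″ = 15.36 pc
Star A: M = m − 5 log₁₀ d + 5 = 3.06 − 5·1.1864 + 5 = 2.128
Star B: p = 2.92 mas = 2.92×10^-3″ → d = 1/p = 342.5 pc
Star B: M = m − 5 log₁₀ d + 5 = 0.56 − 5·2.5346 + 5 = -7.113
ΔM = M_A − M_B = 2.128 − (-7.113) = 9.241; smaller M is more luminous → Star B.
L ratio = 10^(0.4 |ΔM|) = 10^3.696 = 4970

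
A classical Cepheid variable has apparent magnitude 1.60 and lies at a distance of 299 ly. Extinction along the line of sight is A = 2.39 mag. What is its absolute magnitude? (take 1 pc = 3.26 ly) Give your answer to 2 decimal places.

M ≈ -5.60

d = 299 ly / 3.26 = 91.72 pc
5 log₁₀(d/10 pc) = 5 log₁₀(91.72) − 5 = 4.812
M = m − 5 log₁₀(d/10) − A = 1.60 − 4.812 − 2.39 = -5.602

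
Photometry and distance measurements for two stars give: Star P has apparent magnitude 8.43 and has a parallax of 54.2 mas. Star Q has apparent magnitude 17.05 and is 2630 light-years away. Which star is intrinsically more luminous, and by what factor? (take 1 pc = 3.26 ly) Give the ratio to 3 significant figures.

Star P: p = 54.2 mas = 0.0542″ → d = 1/p = 18.45 pc
Star P: M = m − 5 log₁₀ d + 5 = 8.43 − 5·1.2660 + 5 = 7.100
Star Q: d = 2630 ly / 3.26 = 806.7 pc
Star Q: M = m − 5 log₁₀ d + 5 = 17.05 − 5·2.9067 + 5 = 7.516
ΔM = M_P − M_Q = 7.100 − (7.516) = -0.416; smaller M is more luminous → Star P.
L ratio = 10^(0.4 |ΔM|) = 10^0.167 = 1.467

Star P is more luminous, by a factor of 1.47.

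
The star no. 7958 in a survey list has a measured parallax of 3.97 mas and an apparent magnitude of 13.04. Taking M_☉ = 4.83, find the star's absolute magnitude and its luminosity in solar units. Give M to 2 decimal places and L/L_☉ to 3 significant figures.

d = 1/p = 1000/3.97 mas = 251.9 pc
M = m − 5 log₁₀ d + 5 = 13.04 − 5·2.4012 + 5 = 6.034
M − M_☉ = 6.034 − 4.83 = 1.204
L/L_☉ = 10^(−0.4 × 1.204) = 0.3299

M ≈ 6.03; L/L_☉ ≈ 0.330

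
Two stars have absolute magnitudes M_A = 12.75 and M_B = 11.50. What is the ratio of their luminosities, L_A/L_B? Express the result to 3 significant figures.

L_A/L_B ≈ 0.316

ΔM = M_A − M_B = 1.25
L_A/L_B = 10^(−0.4 ΔM) = 10^-0.500 = 0.3162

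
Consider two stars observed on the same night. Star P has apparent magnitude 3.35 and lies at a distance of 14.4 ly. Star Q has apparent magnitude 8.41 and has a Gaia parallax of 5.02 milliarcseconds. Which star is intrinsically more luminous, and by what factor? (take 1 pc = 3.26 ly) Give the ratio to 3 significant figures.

Star Q is more luminous, by a factor of 19.2.

Star P: d = 14.4 ly / 3.26 = 4.417 pc
Star P: M = m − 5 log₁₀ d + 5 = 3.35 − 5·0.6451 + 5 = 5.124
Star Q: p = 5.02 mas = 5.02×10^-3″ → d = 1/p = 199.2 pc
Star Q: M = m − 5 log₁₀ d + 5 = 8.41 − 5·2.2993 + 5 = 1.914
ΔM = M_P − M_Q = 5.124 − (1.914) = 3.211; smaller M is more luminous → Star Q.
L ratio = 10^(0.4 |ΔM|) = 10^1.284 = 19.24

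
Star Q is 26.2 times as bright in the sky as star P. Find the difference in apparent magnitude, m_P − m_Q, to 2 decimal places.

Pogson: Δm = −2.5 log₁₀(ratio) = −2.5 log₁₀(26.2) = −2.5 × 1.4183 = -3.546
Star Q is brighter so has the smaller magnitude: m_P − m_Q is positive.

m_P − m_Q ≈ 3.55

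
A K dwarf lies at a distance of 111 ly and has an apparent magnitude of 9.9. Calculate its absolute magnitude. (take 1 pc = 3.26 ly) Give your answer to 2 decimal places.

M ≈ 7.24

d = 111 ly / 3.26 = 34.05 pc
5 log₁₀(d/10 pc) = 5 log₁₀(34.05) − 5 = 2.661
M = m − 5 log₁₀(d/10) = 9.9 − 2.661 = 7.239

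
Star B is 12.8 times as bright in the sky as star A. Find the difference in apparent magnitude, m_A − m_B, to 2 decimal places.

m_A − m_B ≈ 2.77

Pogson: Δm = −2.5 log₁₀(ratio) = −2.5 log₁₀(12.8) = −2.5 × 1.1072 = -2.768
Star B is brighter so has the smaller magnitude: m_A − m_B is positive.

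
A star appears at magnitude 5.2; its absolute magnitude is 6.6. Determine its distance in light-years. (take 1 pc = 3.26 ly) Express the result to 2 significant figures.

d ≈ 17 ly

μ = m − M = -1.400
m − M = 5 log₁₀ d − 5
log₁₀ d = (m − M)/5 + 1 = 0.7200
d = 10^0.7200 = 5.248 pc
= 17.11 ly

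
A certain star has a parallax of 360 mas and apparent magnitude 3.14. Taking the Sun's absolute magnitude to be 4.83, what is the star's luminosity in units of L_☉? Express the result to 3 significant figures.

d = 1/p = 1000/360 mas = 2.778 pc
M = m − 5 log₁₀ d + 5 = 3.14 − 5·0.4437 + 5 = 5.922
M − M_☉ = 5.922 − 4.83 = 1.092
L/L_☉ = 10^(−0.4 × 1.092) = 0.3659

L/L_☉ ≈ 0.366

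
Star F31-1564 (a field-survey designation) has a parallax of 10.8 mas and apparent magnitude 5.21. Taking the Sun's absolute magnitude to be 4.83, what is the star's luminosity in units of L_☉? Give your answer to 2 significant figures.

d = 1/p = 1000/10.8 mas = 92.59 pc
M = m − 5 log₁₀ d + 5 = 5.21 − 5·1.9666 + 5 = 0.377
M − M_☉ = 0.377 − 4.83 = -4.453
L/L_☉ = 10^(−0.4 × -4.453) = 60.42

L/L_☉ ≈ 60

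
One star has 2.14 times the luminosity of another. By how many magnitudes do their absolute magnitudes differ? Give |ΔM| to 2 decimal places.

|ΔM| ≈ 0.83

Pogson: ΔM = −2.5 log₁₀(ratio) = −2.5 log₁₀(2.14) = −2.5 × 0.3304 = -0.826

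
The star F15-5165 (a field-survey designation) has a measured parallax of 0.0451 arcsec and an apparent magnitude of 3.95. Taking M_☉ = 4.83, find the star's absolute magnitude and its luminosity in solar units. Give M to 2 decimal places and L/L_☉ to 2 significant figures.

d = 1/p = 1/0.0451″ = 22.17 pc
M = m − 5 log₁₀ d + 5 = 3.95 − 5·1.3458 + 5 = 2.221
M − M_☉ = 2.221 − 4.83 = -2.609
L/L_☉ = 10^(−0.4 × -2.609) = 11.06

M ≈ 2.22; L/L_☉ ≈ 11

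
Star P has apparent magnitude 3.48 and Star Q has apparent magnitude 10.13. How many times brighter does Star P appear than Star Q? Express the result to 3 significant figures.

457

Δm = 3.48 − (10.13) = -6.65
Flux ratio = 10^(−0.4 Δm) = 10^(−0.4 × -6.65) = 10^2.660 = 457.1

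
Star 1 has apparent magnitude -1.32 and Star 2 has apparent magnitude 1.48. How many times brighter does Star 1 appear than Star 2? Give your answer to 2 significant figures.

13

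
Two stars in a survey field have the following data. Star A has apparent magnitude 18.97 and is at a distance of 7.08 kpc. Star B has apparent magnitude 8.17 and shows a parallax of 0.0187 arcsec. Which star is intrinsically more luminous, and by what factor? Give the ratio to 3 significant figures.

Star A: d = 7.08 kpc = 7080 pc
Star A: M = m − 5 log₁₀ d + 5 = 18.97 − 5·3.8500 + 5 = 4.720
Star B: d = 1/p = 1/0.0187″ = 53.48 pc
Star B: M = m − 5 log₁₀ d + 5 = 8.17 − 5·1.7282 + 5 = 4.529
ΔM = M_A − M_B = 4.720 − (4.529) = 0.191; smaller M is more luminous → Star B.
L ratio = 10^(0.4 |ΔM|) = 10^0.076 = 1.192

Star B is more luminous, by a factor of 1.19.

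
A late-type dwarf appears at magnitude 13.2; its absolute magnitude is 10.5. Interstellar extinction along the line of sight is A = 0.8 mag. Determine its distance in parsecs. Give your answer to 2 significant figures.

m − M = 5 log₁₀(d/10 pc) + A  ⇒  13.2 − (10.5) − 0.8 = 5 log₁₀(d/10)
1.900 = 5 log₁₀(d/10)
log₁₀ d = (m − M − A)/5 + 1 = 1.3800
d = 10^1.3800 = 23.99 pc

d ≈ 24 pc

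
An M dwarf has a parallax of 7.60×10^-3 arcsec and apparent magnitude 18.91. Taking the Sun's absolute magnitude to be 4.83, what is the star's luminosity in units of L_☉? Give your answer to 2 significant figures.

L/L_☉ ≈ 4.0×10^-4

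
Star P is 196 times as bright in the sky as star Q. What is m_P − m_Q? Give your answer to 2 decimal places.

m_P − m_Q ≈ -5.73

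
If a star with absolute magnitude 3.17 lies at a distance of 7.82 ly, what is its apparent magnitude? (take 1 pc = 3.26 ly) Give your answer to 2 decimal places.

d = 7.82 ly / 3.26 = 2.399 pc
m = M + 5 log₁₀ d − 5 = 3.17 + 5·0.3800 − 5 = 0.070

m ≈ 0.07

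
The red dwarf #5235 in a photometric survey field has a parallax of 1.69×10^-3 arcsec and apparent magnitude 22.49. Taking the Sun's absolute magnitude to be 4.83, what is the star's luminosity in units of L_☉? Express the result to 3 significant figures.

L/L_☉ ≈ 3.02×10^-4

d = 1/p = 1/1.69×10^-3″ = 591.7 pc
M = m − 5 log₁₀ d + 5 = 22.49 − 5·2.7721 + 5 = 13.629
M − M_☉ = 13.629 − 4.83 = 8.799
L/L_☉ = 10^(−0.4 × 8.799) = 3.022×10^-4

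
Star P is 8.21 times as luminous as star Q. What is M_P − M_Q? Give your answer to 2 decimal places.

Pogson: ΔM = −2.5 log₁₀(ratio) = −2.5 log₁₀(8.21) = −2.5 × 0.9143 = -2.286
Star P is brighter, so it has the smaller magnitude: the difference is negative.

M_P − M_Q ≈ -2.29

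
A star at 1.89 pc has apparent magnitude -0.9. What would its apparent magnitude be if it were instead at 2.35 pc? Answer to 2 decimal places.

m ≈ -0.43

Flux ∝ 1/d², so Δm = 5 log₁₀(d₂/d₁) = 5 log₁₀(2.35/1.89) = 0.473
m₂ = m₁ + Δm = -0.9 + (0.473) = -0.427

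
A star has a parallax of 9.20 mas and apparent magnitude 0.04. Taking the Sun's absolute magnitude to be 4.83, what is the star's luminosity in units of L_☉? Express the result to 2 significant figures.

L/L_☉ ≈ 9700

d = 1/p = 1000/9.20 mas = 108.7 pc
M = m − 5 log₁₀ d + 5 = 0.04 − 5·2.0362 + 5 = -5.141
M − M_☉ = -5.141 − 4.83 = -9.971
L/L_☉ = 10^(−0.4 × -9.971) = 9737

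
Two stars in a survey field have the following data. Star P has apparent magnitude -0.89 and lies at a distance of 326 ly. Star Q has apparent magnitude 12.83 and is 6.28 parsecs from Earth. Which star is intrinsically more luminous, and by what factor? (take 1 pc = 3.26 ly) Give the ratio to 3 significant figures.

Star P is more luminous, by a factor of 7.80×10^7.

Star P: d = 326 ly / 3.26 = 100.0 pc
Star P: M = m − 5 log₁₀ d + 5 = -0.89 − 5·2.0000 + 5 = -5.890
Star Q: M = m − 5 log₁₀ d + 5 = 12.83 − 5·0.7980 + 5 = 13.840
ΔM = M_P − M_Q = -5.890 − (13.840) = -19.730; smaller M is more luminous → Star P.
L ratio = 10^(0.4 |ΔM|) = 10^7.892 = 7.800×10^7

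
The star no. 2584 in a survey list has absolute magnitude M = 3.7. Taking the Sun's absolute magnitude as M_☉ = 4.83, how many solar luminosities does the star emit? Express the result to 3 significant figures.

M − M_☉ = 3.7 − 4.83 = -1.130
L/L_☉ = 10^(−0.4 (M − M_☉)) = 10^0.452 = 2.831

L/L_☉ ≈ 2.83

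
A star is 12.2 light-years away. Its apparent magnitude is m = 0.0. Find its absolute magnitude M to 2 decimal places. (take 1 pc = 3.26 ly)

M ≈ 2.13

d = 12.2 ly / 3.26 = 3.742 pc
5 log₁₀(d/10 pc) = 5 log₁₀(3.742) − 5 = -2.134
M = m − 5 log₁₀(d/10) = 0.0 + 2.134 = 2.134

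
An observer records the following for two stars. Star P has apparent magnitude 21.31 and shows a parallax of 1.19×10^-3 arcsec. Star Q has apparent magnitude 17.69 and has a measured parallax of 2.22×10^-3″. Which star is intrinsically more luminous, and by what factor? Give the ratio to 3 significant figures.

Star P: d = 1/p = 1/1.19×10^-3″ = 840.3 pc
Star P: M = m − 5 log₁₀ d + 5 = 21.31 − 5·2.9245 + 5 = 11.688
Star Q: d = 1/p = 1/2.22×10^-3″ = 450.5 pc
Star Q: M = m − 5 log₁₀ d + 5 = 17.69 − 5·2.6536 + 5 = 9.422
ΔM = M_P − M_Q = 11.688 − (9.422) = 2.266; smaller M is more luminous → Star Q.
L ratio = 10^(0.4 |ΔM|) = 10^0.906 = 8.061

Star Q is more luminous, by a factor of 8.06.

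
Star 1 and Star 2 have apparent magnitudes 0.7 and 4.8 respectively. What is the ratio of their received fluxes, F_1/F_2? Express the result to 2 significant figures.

F_1/F_2 ≈ 44

Magnitude difference = -4.1
Flux ratio = 10^(−0.4 Δm) = 10^(−0.4 × -4.1) = 10^1.640 = 43.65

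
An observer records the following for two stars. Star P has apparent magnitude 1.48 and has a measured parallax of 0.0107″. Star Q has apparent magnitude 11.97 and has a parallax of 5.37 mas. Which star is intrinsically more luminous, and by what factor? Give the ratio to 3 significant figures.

Star P: d = 1/p = 1/0.0107″ = 93.46 pc
Star P: M = m − 5 log₁₀ d + 5 = 1.48 − 5·1.9706 + 5 = -3.373
Star Q: p = 5.37 mas = 5.37×10^-3″ → d = 1/p = 186.2 pc
Star Q: M = m − 5 log₁₀ d + 5 = 11.97 − 5·2.2700 + 5 = 5.620
ΔM = M_P − M_Q = -3.373 − (5.620) = -8.993; smaller M is more luminous → Star P.
L ratio = 10^(0.4 |ΔM|) = 10^3.597 = 3955

Star P is more luminous, by a factor of 3960.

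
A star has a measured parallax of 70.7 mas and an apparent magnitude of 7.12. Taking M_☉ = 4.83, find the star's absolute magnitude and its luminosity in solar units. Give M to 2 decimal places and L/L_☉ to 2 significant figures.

M ≈ 6.37; L/L_☉ ≈ 0.24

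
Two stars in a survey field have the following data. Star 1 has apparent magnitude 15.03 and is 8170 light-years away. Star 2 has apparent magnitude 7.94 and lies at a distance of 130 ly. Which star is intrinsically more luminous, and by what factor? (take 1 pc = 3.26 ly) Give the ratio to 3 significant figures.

Star 1: d = 8170 ly / 3.26 = 2506 pc
Star 1: M = m − 5 log₁₀ d + 5 = 15.03 − 5·3.3990 + 5 = 3.035
Star 2: d = 130 ly / 3.26 = 39.88 pc
Star 2: M = m − 5 log₁₀ d + 5 = 7.94 − 5·1.6007 + 5 = 4.936
ΔM = M_1 − M_2 = 3.035 − (4.936) = -1.901; smaller M is more luminous → Star 1.
L ratio = 10^(0.4 |ΔM|) = 10^0.761 = 5.762

Star 1 is more luminous, by a factor of 5.76.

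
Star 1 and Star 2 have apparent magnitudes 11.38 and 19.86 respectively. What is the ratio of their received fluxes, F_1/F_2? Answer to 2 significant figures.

Magnitude difference = -8.48
Flux ratio = 10^(−0.4 Δm) = 10^(−0.4 × -8.48) = 10^3.392 = 2466

F_1/F_2 ≈ 2500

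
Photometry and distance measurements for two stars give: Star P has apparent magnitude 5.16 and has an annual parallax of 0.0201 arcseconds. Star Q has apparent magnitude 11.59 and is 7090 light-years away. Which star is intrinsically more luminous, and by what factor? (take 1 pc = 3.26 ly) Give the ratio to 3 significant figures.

Star Q is more luminous, by a factor of 5.12.

Star P: d = 1/p = 1/0.0201″ = 49.75 pc
Star P: M = m − 5 log₁₀ d + 5 = 5.16 − 5·1.6968 + 5 = 1.676
Star Q: d = 7090 ly / 3.26 = 2175 pc
Star Q: M = m − 5 log₁₀ d + 5 = 11.59 − 5·3.3374 + 5 = -0.097
ΔM = M_P − M_Q = 1.676 − (-0.097) = 1.773; smaller M is more luminous → Star Q.
L ratio = 10^(0.4 |ΔM|) = 10^0.709 = 5.120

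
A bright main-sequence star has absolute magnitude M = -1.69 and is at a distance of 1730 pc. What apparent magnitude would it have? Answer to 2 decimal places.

m = M + 5 log₁₀ d − 5 = -1.69 + 5·3.2380 − 5 = 9.500

m ≈ 9.50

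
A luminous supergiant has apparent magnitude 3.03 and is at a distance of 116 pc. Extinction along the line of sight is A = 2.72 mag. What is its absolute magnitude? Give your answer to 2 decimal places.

M ≈ -5.01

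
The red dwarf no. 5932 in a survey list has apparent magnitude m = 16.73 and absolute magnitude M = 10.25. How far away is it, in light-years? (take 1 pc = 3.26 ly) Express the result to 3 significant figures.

Distance modulus: m − M = 16.73 − (10.25) = 6.480
m − M = 5 log₁₀ d − 5
log₁₀ d = (m − M)/5 + 1 = 2.2960
d = 10^2.2960 = 197.7 pc
= 644.5 ly

d ≈ 644 ly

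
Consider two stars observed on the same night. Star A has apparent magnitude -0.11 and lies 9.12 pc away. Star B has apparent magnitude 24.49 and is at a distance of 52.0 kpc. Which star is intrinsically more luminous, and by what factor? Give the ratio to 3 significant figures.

Star A: M = m − 5 log₁₀ d + 5 = -0.11 − 5·0.9600 + 5 = 0.090
Star B: d = 52.0 kpc = 52000 pc
Star B: M = m − 5 log₁₀ d + 5 = 24.49 − 5·4.7160 + 5 = 5.910
ΔM = M_A − M_B = 0.090 − (5.910) = -5.820; smaller M is more luminous → Star A.
L ratio = 10^(0.4 |ΔM|) = 10^2.328 = 212.8

Star A is more luminous, by a factor of 213.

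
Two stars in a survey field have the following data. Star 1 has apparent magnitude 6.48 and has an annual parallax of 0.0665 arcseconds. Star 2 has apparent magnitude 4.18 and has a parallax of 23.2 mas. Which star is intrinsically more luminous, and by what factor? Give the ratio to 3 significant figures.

Star 2 is more luminous, by a factor of 68.3.

Star 1: d = 1/p = 1/0.0665″ = 15.04 pc
Star 1: M = m − 5 log₁₀ d + 5 = 6.48 − 5·1.1772 + 5 = 5.594
Star 2: p = 23.2 mas = 0.0232″ → d = 1/p = 43.10 pc
Star 2: M = m − 5 log₁₀ d + 5 = 4.18 − 5·1.6345 + 5 = 1.007
ΔM = M_1 − M_2 = 5.594 − (1.007) = 4.587; smaller M is more luminous → Star 2.
L ratio = 10^(0.4 |ΔM|) = 10^1.835 = 68.34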